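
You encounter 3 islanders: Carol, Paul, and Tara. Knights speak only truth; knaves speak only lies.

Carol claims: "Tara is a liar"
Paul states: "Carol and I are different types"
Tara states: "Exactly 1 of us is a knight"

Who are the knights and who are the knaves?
Carol is a knave.
Paul is a knave.
Tara is a knight.

Verification:
- Carol (knave) says "Tara is a liar" - this is FALSE (a lie) because Tara is a knight.
- Paul (knave) says "Carol and I are different types" - this is FALSE (a lie) because Paul is a knave and Carol is a knave.
- Tara (knight) says "Exactly 1 of us is a knight" - this is TRUE because there are 1 knights.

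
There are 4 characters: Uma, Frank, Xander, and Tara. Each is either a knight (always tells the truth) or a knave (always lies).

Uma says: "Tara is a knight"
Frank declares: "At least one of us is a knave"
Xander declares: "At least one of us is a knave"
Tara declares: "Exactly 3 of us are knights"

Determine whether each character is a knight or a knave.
Uma is a knave.
Frank is a knight.
Xander is a knight.
Tara is a knave.

Verification:
- Uma (knave) says "Tara is a knight" - this is FALSE (a lie) because Tara is a knave.
- Frank (knight) says "At least one of us is a knave" - this is TRUE because Uma and Tara are knaves.
- Xander (knight) says "At least one of us is a knave" - this is TRUE because Uma and Tara are knaves.
- Tara (knave) says "Exactly 3 of us are knights" - this is FALSE (a lie) because there are 2 knights.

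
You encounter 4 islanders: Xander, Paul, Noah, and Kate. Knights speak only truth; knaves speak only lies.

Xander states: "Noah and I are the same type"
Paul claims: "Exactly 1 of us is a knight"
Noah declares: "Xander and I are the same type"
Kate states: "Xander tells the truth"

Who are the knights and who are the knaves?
Xander is a knight.
Paul is a knave.
Noah is a knight.
Kate is a knight.

Verification:
- Xander (knight) says "Noah and I are the same type" - this is TRUE because Xander is a knight and Noah is a knight.
- Paul (knave) says "Exactly 1 of us is a knight" - this is FALSE (a lie) because there are 3 knights.
- Noah (knight) says "Xander and I are the same type" - this is TRUE because Noah is a knight and Xander is a knight.
- Kate (knight) says "Xander tells the truth" - this is TRUE because Xander is a knight.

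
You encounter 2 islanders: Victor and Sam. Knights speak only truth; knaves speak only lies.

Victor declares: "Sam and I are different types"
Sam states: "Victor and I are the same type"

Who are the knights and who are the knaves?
Victor is a knight.
Sam is a knave.

Verification:
- Victor (knight) says "Sam and I are different types" - this is TRUE because Victor is a knight and Sam is a knave.
- Sam (knave) says "Victor and I are the same type" - this is FALSE (a lie) because Sam is a knave and Victor is a knight.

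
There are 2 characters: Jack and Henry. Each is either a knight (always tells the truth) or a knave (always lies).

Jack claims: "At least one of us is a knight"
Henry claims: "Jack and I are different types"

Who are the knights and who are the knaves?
Jack is a knave.
Henry is a knave.

Verification:
- Jack (knave) says "At least one of us is a knight" - this is FALSE (a lie) because no one is a knight.
- Henry (knave) says "Jack and I are different types" - this is FALSE (a lie) because Henry is a knave and Jack is a knave.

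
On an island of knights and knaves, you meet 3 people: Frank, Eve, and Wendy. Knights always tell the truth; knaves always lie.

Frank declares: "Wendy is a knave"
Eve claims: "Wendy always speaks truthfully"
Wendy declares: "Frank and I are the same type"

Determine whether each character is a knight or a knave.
Frank is a knight.
Eve is a knave.
Wendy is a knave.

Verification:
- Frank (knight) says "Wendy is a knave" - this is TRUE because Wendy is a knave.
- Eve (knave) says "Wendy always speaks truthfully" - this is FALSE (a lie) because Wendy is a knave.
- Wendy (knave) says "Frank and I are the same type" - this is FALSE (a lie) because Wendy is a knave and Frank is a knight.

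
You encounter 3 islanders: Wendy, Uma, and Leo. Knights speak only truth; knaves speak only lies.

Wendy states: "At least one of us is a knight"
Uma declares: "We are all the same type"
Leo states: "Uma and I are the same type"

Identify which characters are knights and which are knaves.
Wendy is a knight.
Uma is a knight.
Leo is a knight.

Verification:
- Wendy (knight) says "At least one of us is a knight" - this is TRUE because Wendy, Uma, and Leo are knights.
- Uma (knight) says "We are all the same type" - this is TRUE because Wendy, Uma, and Leo are knights.
- Leo (knight) says "Uma and I are the same type" - this is TRUE because Leo is a knight and Uma is a knight.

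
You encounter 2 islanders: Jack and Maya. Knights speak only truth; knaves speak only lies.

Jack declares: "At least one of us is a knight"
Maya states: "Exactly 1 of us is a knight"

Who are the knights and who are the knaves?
Jack is a knave.
Maya is a knave.

Verification:
- Jack (knave) says "At least one of us is a knight" - this is FALSE (a lie) because no one is a knight.
- Maya (knave) says "Exactly 1 of us is a knight" - this is FALSE (a lie) because there are 0 knights.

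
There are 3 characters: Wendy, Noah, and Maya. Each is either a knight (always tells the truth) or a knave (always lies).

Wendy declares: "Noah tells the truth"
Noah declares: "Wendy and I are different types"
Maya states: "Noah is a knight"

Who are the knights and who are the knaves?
Wendy is a knave.
Noah is a knave.
Maya is a knave.

Verification:
- Wendy (knave) says "Noah tells the truth" - this is FALSE (a lie) because Noah is a knave.
- Noah (knave) says "Wendy and I are different types" - this is FALSE (a lie) because Noah is a knave and Wendy is a knave.
- Maya (knave) says "Noah is a knight" - this is FALSE (a lie) because Noah is a knave.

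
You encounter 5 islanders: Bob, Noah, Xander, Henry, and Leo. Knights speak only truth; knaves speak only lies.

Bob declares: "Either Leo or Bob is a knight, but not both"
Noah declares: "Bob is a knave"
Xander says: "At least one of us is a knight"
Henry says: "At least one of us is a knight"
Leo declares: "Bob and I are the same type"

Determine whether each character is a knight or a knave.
Bob is a knight.
Noah is a knave.
Xander is a knight.
Henry is a knight.
Leo is a knave.

Verification:
- Bob (knight) says "Either Leo or Bob is a knight, but not both" - this is TRUE because Leo is a knave and Bob is a knight.
- Noah (knave) says "Bob is a knave" - this is FALSE (a lie) because Bob is a knight.
- Xander (knight) says "At least one of us is a knight" - this is TRUE because Bob, Xander, and Henry are knights.
- Henry (knight) says "At least one of us is a knight" - this is TRUE because Bob, Xander, and Henry are knights.
- Leo (knave) says "Bob and I are the same type" - this is FALSE (a lie) because Leo is a knave and Bob is a knight.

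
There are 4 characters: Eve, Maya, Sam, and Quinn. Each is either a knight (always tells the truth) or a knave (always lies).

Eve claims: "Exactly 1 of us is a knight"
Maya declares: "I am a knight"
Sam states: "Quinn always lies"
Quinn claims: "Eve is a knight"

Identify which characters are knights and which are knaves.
Eve is a knave.
Maya is a knight.
Sam is a knight.
Quinn is a knave.

Verification:
- Eve (knave) says "Exactly 1 of us is a knight" - this is FALSE (a lie) because there are 2 knights.
- Maya (knight) says "I am a knight" - this is TRUE because Maya is a knight.
- Sam (knight) says "Quinn always lies" - this is TRUE because Quinn is a knave.
- Quinn (knave) says "Eve is a knight" - this is FALSE (a lie) because Eve is a knave.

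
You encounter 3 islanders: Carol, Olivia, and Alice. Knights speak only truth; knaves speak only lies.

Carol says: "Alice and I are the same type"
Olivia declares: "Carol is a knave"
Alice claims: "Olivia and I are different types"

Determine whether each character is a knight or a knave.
Carol is a knight.
Olivia is a knave.
Alice is a knight.

Verification:
- Carol (knight) says "Alice and I are the same type" - this is TRUE because Carol is a knight and Alice is a knight.
- Olivia (knave) says "Carol is a knave" - this is FALSE (a lie) because Carol is a knight.
- Alice (knight) says "Olivia and I are different types" - this is TRUE because Alice is a knight and Olivia is a knave.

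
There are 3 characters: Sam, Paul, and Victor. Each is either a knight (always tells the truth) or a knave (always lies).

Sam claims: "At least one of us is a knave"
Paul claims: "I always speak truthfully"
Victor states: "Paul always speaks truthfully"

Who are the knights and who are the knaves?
Sam is a knight.
Paul is a knave.
Victor is a knave.

Verification:
- Sam (knight) says "At least one of us is a knave" - this is TRUE because Paul and Victor are knaves.
- Paul (knave) says "I always speak truthfully" - this is FALSE (a lie) because Paul is a knave.
- Victor (knave) says "Paul always speaks truthfully" - this is FALSE (a lie) because Paul is a knave.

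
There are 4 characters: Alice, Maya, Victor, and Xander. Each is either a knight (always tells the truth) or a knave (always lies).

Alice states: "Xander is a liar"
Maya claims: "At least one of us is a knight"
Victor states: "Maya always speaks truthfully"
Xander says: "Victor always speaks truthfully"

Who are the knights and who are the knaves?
Alice is a knave.
Maya is a knight.
Victor is a knight.
Xander is a knight.

Verification:
- Alice (knave) says "Xander is a liar" - this is FALSE (a lie) because Xander is a knight.
- Maya (knight) says "At least one of us is a knight" - this is TRUE because Maya, Victor, and Xander are knights.
- Victor (knight) says "Maya always speaks truthfully" - this is TRUE because Maya is a knight.
- Xander (knight) says "Victor always speaks truthfully" - this is TRUE because Victor is a knight.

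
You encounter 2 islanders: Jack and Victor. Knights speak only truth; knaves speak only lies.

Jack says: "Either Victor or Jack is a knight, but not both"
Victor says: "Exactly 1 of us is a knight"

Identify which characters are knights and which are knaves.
Jack is a knave.
Victor is a knave.

Verification:
- Jack (knave) says "Either Victor or Jack is a knight, but not both" - this is FALSE (a lie) because Victor is a knave and Jack is a knave.
- Victor (knave) says "Exactly 1 of us is a knight" - this is FALSE (a lie) because there are 0 knights.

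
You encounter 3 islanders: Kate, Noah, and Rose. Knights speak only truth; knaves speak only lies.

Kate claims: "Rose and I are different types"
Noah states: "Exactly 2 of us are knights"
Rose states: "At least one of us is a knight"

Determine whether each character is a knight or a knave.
Kate is a knave.
Noah is a knave.
Rose is a knave.

Verification:
- Kate (knave) says "Rose and I are different types" - this is FALSE (a lie) because Kate is a knave and Rose is a knave.
- Noah (knave) says "Exactly 2 of us are knights" - this is FALSE (a lie) because there are 0 knights.
- Rose (knave) says "At least one of us is a knight" - this is FALSE (a lie) because no one is a knight.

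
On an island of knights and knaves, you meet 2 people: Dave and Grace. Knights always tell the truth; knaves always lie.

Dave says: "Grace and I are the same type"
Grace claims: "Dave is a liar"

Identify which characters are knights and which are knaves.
Dave is a knave.
Grace is a knight.

Verification:
- Dave (knave) says "Grace and I are the same type" - this is FALSE (a lie) because Dave is a knave and Grace is a knight.
- Grace (knight) says "Dave is a liar" - this is TRUE because Dave is a knave.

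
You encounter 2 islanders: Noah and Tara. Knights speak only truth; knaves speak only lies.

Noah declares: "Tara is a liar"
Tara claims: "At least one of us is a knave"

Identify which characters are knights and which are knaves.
Noah is a knave.
Tara is a knight.

Verification:
- Noah (knave) says "Tara is a liar" - this is FALSE (a lie) because Tara is a knight.
- Tara (knight) says "At least one of us is a knave" - this is TRUE because Noah is a knave.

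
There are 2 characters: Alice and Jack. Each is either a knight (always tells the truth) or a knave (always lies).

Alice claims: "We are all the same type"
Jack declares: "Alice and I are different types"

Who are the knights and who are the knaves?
Alice is a knave.
Jack is a knight.

Verification:
- Alice (knave) says "We are all the same type" - this is FALSE (a lie) because Jack is a knight and Alice is a knave.
- Jack (knight) says "Alice and I are different types" - this is TRUE because Jack is a knight and Alice is a knave.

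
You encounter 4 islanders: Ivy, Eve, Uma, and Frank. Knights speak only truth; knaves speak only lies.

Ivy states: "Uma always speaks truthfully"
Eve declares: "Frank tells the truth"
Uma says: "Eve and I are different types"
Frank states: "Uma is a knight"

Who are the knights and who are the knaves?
Ivy is a knave.
Eve is a knave.
Uma is a knave.
Frank is a knave.

Verification:
- Ivy (knave) says "Uma always speaks truthfully" - this is FALSE (a lie) because Uma is a knave.
- Eve (knave) says "Frank tells the truth" - this is FALSE (a lie) because Frank is a knave.
- Uma (knave) says "Eve and I are different types" - this is FALSE (a lie) because Uma is a knave and Eve is a knave.
- Frank (knave) says "Uma is a knight" - this is FALSE (a lie) because Uma is a knave.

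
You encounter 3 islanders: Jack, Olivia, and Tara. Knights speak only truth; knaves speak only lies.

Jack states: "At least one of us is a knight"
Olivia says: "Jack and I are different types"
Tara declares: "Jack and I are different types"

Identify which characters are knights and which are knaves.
Jack is a knave.
Olivia is a knave.
Tara is a knave.

Verification:
- Jack (knave) says "At least one of us is a knight" - this is FALSE (a lie) because no one is a knight.
- Olivia (knave) says "Jack and I are different types" - this is FALSE (a lie) because Olivia is a knave and Jack is a knave.
- Tara (knave) says "Jack and I are different types" - this is FALSE (a lie) because Tara is a knave and Jack is a knave.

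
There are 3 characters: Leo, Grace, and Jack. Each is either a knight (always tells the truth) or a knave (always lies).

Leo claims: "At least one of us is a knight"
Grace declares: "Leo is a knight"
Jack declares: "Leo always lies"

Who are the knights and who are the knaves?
Leo is a knight.
Grace is a knight.
Jack is a knave.

Verification:
- Leo (knight) says "At least one of us is a knight" - this is TRUE because Leo and Grace are knights.
- Grace (knight) says "Leo is a knight" - this is TRUE because Leo is a knight.
- Jack (knave) says "Leo always lies" - this is FALSE (a lie) because Leo is a knight.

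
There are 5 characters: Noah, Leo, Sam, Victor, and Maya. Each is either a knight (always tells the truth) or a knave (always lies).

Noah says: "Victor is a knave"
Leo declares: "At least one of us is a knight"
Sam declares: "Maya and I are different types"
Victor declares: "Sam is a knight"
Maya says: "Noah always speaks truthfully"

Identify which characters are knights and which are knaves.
Noah is a knave.
Leo is a knight.
Sam is a knight.
Victor is a knight.
Maya is a knave.

Verification:
- Noah (knave) says "Victor is a knave" - this is FALSE (a lie) because Victor is a knight.
- Leo (knight) says "At least one of us is a knight" - this is TRUE because Leo, Sam, and Victor are knights.
- Sam (knight) says "Maya and I are different types" - this is TRUE because Sam is a knight and Maya is a knave.
- Victor (knight) says "Sam is a knight" - this is TRUE because Sam is a knight.
- Maya (knave) says "Noah always speaks truthfully" - this is FALSE (a lie) because Noah is a knave.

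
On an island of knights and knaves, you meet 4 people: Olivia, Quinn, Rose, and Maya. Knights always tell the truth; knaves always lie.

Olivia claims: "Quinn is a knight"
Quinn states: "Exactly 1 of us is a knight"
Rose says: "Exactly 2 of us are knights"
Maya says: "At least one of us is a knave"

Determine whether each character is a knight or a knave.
Olivia is a knave.
Quinn is a knave.
Rose is a knight.
Maya is a knight.

Verification:
- Olivia (knave) says "Quinn is a knight" - this is FALSE (a lie) because Quinn is a knave.
- Quinn (knave) says "Exactly 1 of us is a knight" - this is FALSE (a lie) because there are 2 knights.
- Rose (knight) says "Exactly 2 of us are knights" - this is TRUE because there are 2 knights.
- Maya (knight) says "At least one of us is a knave" - this is TRUE because Olivia and Quinn are knaves.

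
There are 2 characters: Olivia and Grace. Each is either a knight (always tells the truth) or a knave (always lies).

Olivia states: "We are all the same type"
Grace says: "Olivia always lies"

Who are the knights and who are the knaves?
Olivia is a knave.
Grace is a knight.

Verification:
- Olivia (knave) says "We are all the same type" - this is FALSE (a lie) because Grace is a knight and Olivia is a knave.
- Grace (knight) says "Olivia always lies" - this is TRUE because Olivia is a knave.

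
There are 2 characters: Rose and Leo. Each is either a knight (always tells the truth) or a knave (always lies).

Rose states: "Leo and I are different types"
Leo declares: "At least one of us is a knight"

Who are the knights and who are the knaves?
Rose is a knave.
Leo is a knave.

Verification:
- Rose (knave) says "Leo and I are different types" - this is FALSE (a lie) because Rose is a knave and Leo is a knave.
- Leo (knave) says "At least one of us is a knight" - this is FALSE (a lie) because no one is a knight.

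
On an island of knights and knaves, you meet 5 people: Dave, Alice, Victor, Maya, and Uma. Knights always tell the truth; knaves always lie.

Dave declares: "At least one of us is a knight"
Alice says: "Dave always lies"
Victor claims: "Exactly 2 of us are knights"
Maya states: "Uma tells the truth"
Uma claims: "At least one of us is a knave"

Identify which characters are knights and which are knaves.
Dave is a knight.
Alice is a knave.
Victor is a knave.
Maya is a knight.
Uma is a knight.

Verification:
- Dave (knight) says "At least one of us is a knight" - this is TRUE because Dave, Maya, and Uma are knights.
- Alice (knave) says "Dave always lies" - this is FALSE (a lie) because Dave is a knight.
- Victor (knave) says "Exactly 2 of us are knights" - this is FALSE (a lie) because there are 3 knights.
- Maya (knight) says "Uma tells the truth" - this is TRUE because Uma is a knight.
- Uma (knight) says "At least one of us is a knave" - this is TRUE because Alice and Victor are knaves.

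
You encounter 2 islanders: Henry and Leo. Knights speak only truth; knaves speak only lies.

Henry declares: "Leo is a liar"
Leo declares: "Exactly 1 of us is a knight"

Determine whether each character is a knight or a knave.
Henry is a knave.
Leo is a knight.

Verification:
- Henry (knave) says "Leo is a liar" - this is FALSE (a lie) because Leo is a knight.
- Leo (knight) says "Exactly 1 of us is a knight" - this is TRUE because there are 1 knights.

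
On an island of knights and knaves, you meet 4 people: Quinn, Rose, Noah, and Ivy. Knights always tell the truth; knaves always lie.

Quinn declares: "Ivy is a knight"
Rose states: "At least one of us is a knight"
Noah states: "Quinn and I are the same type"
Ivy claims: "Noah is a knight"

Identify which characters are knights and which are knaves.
Quinn is a knight.
Rose is a knight.
Noah is a knight.
Ivy is a knight.

Verification:
- Quinn (knight) says "Ivy is a knight" - this is TRUE because Ivy is a knight.
- Rose (knight) says "At least one of us is a knight" - this is TRUE because Quinn, Rose, Noah, and Ivy are knights.
- Noah (knight) says "Quinn and I are the same type" - this is TRUE because Noah is a knight and Quinn is a knight.
- Ivy (knight) says "Noah is a knight" - this is TRUE because Noah is a knight.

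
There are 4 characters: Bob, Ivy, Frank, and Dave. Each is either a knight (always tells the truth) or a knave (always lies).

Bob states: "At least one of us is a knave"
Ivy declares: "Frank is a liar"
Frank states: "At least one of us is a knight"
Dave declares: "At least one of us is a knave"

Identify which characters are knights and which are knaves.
Bob is a knight.
Ivy is a knave.
Frank is a knight.
Dave is a knight.

Verification:
- Bob (knight) says "At least one of us is a knave" - this is TRUE because Ivy is a knave.
- Ivy (knave) says "Frank is a liar" - this is FALSE (a lie) because Frank is a knight.
- Frank (knight) says "At least one of us is a knight" - this is TRUE because Bob, Frank, and Dave are knights.
- Dave (knight) says "At least one of us is a knave" - this is TRUE because Ivy is a knave.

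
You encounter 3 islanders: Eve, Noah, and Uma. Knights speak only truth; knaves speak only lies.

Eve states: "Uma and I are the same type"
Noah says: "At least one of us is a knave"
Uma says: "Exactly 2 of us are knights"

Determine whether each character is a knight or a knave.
Eve is a knave.
Noah is a knight.
Uma is a knight.

Verification:
- Eve (knave) says "Uma and I are the same type" - this is FALSE (a lie) because Eve is a knave and Uma is a knight.
- Noah (knight) says "At least one of us is a knave" - this is TRUE because Eve is a knave.
- Uma (knight) says "Exactly 2 of us are knights" - this is TRUE because there are 2 knights.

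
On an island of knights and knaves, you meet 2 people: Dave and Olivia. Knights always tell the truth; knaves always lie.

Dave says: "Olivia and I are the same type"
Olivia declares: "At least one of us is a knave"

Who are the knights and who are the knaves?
Dave is a knave.
Olivia is a knight.

Verification:
- Dave (knave) says "Olivia and I are the same type" - this is FALSE (a lie) because Dave is a knave and Olivia is a knight.
- Olivia (knight) says "At least one of us is a knave" - this is TRUE because Dave is a knave.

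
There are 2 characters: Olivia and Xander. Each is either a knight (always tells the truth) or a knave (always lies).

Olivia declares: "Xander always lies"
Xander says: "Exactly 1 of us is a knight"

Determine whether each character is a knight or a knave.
Olivia is a knave.
Xander is a knight.

Verification:
- Olivia (knave) says "Xander always lies" - this is FALSE (a lie) because Xander is a knight.
- Xander (knight) says "Exactly 1 of us is a knight" - this is TRUE because there are 1 knights.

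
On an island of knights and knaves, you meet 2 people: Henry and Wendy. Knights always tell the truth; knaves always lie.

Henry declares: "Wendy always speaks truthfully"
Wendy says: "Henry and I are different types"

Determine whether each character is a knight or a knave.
Henry is a knave.
Wendy is a knave.

Verification:
- Henry (knave) says "Wendy always speaks truthfully" - this is FALSE (a lie) because Wendy is a knave.
- Wendy (knave) says "Henry and I are different types" - this is FALSE (a lie) because Wendy is a knave and Henry is a knave.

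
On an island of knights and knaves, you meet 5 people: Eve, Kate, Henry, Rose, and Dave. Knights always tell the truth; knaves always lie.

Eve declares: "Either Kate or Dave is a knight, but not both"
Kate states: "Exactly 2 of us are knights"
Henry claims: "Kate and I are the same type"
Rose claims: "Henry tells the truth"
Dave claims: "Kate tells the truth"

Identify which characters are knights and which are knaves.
Eve is a knave.
Kate is a knight.
Henry is a knave.
Rose is a knave.
Dave is a knight.

Verification:
- Eve (knave) says "Either Kate or Dave is a knight, but not both" - this is FALSE (a lie) because Kate is a knight and Dave is a knight.
- Kate (knight) says "Exactly 2 of us are knights" - this is TRUE because there are 2 knights.
- Henry (knave) says "Kate and I are the same type" - this is FALSE (a lie) because Henry is a knave and Kate is a knight.
- Rose (knave) says "Henry tells the truth" - this is FALSE (a lie) because Henry is a knave.
- Dave (knight) says "Kate tells the truth" - this is TRUE because Kate is a knight.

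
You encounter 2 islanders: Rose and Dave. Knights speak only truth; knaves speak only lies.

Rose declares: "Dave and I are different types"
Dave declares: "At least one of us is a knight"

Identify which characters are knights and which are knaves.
Rose is a knave.
Dave is a knave.

Verification:
- Rose (knave) says "Dave and I are different types" - this is FALSE (a lie) because Rose is a knave and Dave is a knave.
- Dave (knave) says "At least one of us is a knight" - this is FALSE (a lie) because no one is a knight.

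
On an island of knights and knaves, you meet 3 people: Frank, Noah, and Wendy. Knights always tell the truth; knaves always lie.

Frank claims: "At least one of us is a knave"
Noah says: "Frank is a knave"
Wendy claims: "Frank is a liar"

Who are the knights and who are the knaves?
Frank is a knight.
Noah is a knave.
Wendy is a knave.

Verification:
- Frank (knight) says "At least one of us is a knave" - this is TRUE because Noah and Wendy are knaves.
- Noah (knave) says "Frank is a knave" - this is FALSE (a lie) because Frank is a knight.
- Wendy (knave) says "Frank is a liar" - this is FALSE (a lie) because Frank is a knight.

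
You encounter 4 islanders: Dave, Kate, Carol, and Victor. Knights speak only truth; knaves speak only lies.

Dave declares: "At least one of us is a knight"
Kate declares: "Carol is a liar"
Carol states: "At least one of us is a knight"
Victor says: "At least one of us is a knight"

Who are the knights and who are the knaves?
Dave is a knight.
Kate is a knave.
Carol is a knight.
Victor is a knight.

Verification:
- Dave (knight) says "At least one of us is a knight" - this is TRUE because Dave, Carol, and Victor are knights.
- Kate (knave) says "Carol is a liar" - this is FALSE (a lie) because Carol is a knight.
- Carol (knight) says "At least one of us is a knight" - this is TRUE because Dave, Carol, and Victor are knights.
- Victor (knight) says "At least one of us is a knight" - this is TRUE because Dave, Carol, and Victor are knights.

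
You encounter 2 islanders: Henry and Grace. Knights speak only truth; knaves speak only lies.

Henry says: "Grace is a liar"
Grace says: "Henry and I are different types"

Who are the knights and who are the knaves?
Henry is a knave.
Grace is a knight.

Verification:
- Henry (knave) says "Grace is a liar" - this is FALSE (a lie) because Grace is a knight.
- Grace (knight) says "Henry and I are different types" - this is TRUE because Grace is a knight and Henry is a knave.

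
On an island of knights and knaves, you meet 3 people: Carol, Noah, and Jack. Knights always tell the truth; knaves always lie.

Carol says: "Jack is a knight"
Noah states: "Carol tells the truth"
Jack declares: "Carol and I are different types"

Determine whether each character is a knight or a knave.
Carol is a knave.
Noah is a knave.
Jack is a knave.

Verification:
- Carol (knave) says "Jack is a knight" - this is FALSE (a lie) because Jack is a knave.
- Noah (knave) says "Carol tells the truth" - this is FALSE (a lie) because Carol is a knave.
- Jack (knave) says "Carol and I are different types" - this is FALSE (a lie) because Jack is a knave and Carol is a knave.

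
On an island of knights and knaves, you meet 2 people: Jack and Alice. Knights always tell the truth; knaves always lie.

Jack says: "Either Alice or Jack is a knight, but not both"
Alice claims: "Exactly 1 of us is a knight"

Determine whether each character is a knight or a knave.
Jack is a knave.
Alice is a knave.

Verification:
- Jack (knave) says "Either Alice or Jack is a knight, but not both" - this is FALSE (a lie) because Alice is a knave and Jack is a knave.
- Alice (knave) says "Exactly 1 of us is a knight" - this is FALSE (a lie) because there are 0 knights.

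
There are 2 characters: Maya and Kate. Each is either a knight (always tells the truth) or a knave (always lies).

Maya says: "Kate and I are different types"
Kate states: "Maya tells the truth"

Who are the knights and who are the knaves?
Maya is a knave.
Kate is a knave.

Verification:
- Maya (knave) says "Kate and I are different types" - this is FALSE (a lie) because Maya is a knave and Kate is a knave.
- Kate (knave) says "Maya tells the truth" - this is FALSE (a lie) because Maya is a knave.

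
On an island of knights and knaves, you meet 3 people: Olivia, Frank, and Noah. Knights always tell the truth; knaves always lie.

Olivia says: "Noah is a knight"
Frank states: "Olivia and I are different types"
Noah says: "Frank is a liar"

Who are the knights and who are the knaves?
Olivia is a knave.
Frank is a knight.
Noah is a knave.

Verification:
- Olivia (knave) says "Noah is a knight" - this is FALSE (a lie) because Noah is a knave.
- Frank (knight) says "Olivia and I are different types" - this is TRUE because Frank is a knight and Olivia is a knave.
- Noah (knave) says "Frank is a liar" - this is FALSE (a lie) because Frank is a knight.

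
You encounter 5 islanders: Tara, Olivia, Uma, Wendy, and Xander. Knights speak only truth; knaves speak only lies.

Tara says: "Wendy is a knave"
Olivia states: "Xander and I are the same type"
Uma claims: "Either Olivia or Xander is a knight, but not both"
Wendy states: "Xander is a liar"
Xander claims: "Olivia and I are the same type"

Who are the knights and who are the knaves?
Tara is a knight.
Olivia is a knight.
Uma is a knave.
Wendy is a knave.
Xander is a knight.

Verification:
- Tara (knight) says "Wendy is a knave" - this is TRUE because Wendy is a knave.
- Olivia (knight) says "Xander and I are the same type" - this is TRUE because Olivia is a knight and Xander is a knight.
- Uma (knave) says "Either Olivia or Xander is a knight, but not both" - this is FALSE (a lie) because Olivia is a knight and Xander is a knight.
- Wendy (knave) says "Xander is a liar" - this is FALSE (a lie) because Xander is a knight.
- Xander (knight) says "Olivia and I are the same type" - this is TRUE because Xander is a knight and Olivia is a knight.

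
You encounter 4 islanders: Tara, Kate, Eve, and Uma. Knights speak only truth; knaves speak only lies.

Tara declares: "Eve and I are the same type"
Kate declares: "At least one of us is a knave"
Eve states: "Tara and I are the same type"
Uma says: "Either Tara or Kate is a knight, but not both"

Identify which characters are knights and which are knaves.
Tara is a knight.
Kate is a knight.
Eve is a knight.
Uma is a knave.

Verification:
- Tara (knight) says "Eve and I are the same type" - this is TRUE because Tara is a knight and Eve is a knight.
- Kate (knight) says "At least one of us is a knave" - this is TRUE because Uma is a knave.
- Eve (knight) says "Tara and I are the same type" - this is TRUE because Eve is a knight and Tara is a knight.
- Uma (knave) says "Either Tara or Kate is a knight, but not both" - this is FALSE (a lie) because Tara is a knight and Kate is a knight.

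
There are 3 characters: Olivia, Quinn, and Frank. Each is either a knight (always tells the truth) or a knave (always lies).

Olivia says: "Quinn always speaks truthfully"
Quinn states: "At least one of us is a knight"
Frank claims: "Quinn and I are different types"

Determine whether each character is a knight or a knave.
Olivia is a knave.
Quinn is a knave.
Frank is a knave.

Verification:
- Olivia (knave) says "Quinn always speaks truthfully" - this is FALSE (a lie) because Quinn is a knave.
- Quinn (knave) says "At least one of us is a knight" - this is FALSE (a lie) because no one is a knight.
- Frank (knave) says "Quinn and I are different types" - this is FALSE (a lie) because Frank is a knave and Quinn is a knave.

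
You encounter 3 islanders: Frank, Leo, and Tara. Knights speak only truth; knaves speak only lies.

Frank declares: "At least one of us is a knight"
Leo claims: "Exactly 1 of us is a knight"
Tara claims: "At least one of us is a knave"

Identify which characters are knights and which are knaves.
Frank is a knight.
Leo is a knave.
Tara is a knight.

Verification:
- Frank (knight) says "At least one of us is a knight" - this is TRUE because Frank and Tara are knights.
- Leo (knave) says "Exactly 1 of us is a knight" - this is FALSE (a lie) because there are 2 knights.
- Tara (knight) says "At least one of us is a knave" - this is TRUE because Leo is a knave.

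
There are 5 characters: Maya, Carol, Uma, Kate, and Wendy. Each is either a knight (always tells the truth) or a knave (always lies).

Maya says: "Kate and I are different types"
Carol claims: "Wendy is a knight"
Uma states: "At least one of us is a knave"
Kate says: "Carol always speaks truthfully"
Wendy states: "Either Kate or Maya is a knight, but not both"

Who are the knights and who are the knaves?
Maya is a knave.
Carol is a knave.
Uma is a knight.
Kate is a knave.
Wendy is a knave.

Verification:
- Maya (knave) says "Kate and I are different types" - this is FALSE (a lie) because Maya is a knave and Kate is a knave.
- Carol (knave) says "Wendy is a knight" - this is FALSE (a lie) because Wendy is a knave.
- Uma (knight) says "At least one of us is a knave" - this is TRUE because Maya, Carol, Kate, and Wendy are knaves.
- Kate (knave) says "Carol always speaks truthfully" - this is FALSE (a lie) because Carol is a knave.
- Wendy (knave) says "Either Kate or Maya is a knight, but not both" - this is FALSE (a lie) because Kate is a knave and Maya is a knave.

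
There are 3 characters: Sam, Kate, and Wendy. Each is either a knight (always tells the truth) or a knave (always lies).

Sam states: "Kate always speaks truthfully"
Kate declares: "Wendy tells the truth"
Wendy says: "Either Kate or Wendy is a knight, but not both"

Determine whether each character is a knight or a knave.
Sam is a knave.
Kate is a knave.
Wendy is a knave.

Verification:
- Sam (knave) says "Kate always speaks truthfully" - this is FALSE (a lie) because Kate is a knave.
- Kate (knave) says "Wendy tells the truth" - this is FALSE (a lie) because Wendy is a knave.
- Wendy (knave) says "Either Kate or Wendy is a knight, but not both" - this is FALSE (a lie) because Kate is a knave and Wendy is a knave.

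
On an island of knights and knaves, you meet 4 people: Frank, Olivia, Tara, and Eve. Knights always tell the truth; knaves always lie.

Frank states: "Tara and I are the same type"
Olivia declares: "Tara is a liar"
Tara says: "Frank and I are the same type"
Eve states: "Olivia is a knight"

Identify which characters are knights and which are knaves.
Frank is a knight.
Olivia is a knave.
Tara is a knight.
Eve is a knave.

Verification:
- Frank (knight) says "Tara and I are the same type" - this is TRUE because Frank is a knight and Tara is a knight.
- Olivia (knave) says "Tara is a liar" - this is FALSE (a lie) because Tara is a knight.
- Tara (knight) says "Frank and I are the same type" - this is TRUE because Tara is a knight and Frank is a knight.
- Eve (knave) says "Olivia is a knight" - this is FALSE (a lie) because Olivia is a knave.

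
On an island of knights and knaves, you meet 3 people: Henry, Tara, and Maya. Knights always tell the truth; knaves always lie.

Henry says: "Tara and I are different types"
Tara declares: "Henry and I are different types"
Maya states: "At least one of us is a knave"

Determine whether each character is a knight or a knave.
Henry is a knave.
Tara is a knave.
Maya is a knight.

Verification:
- Henry (knave) says "Tara and I are different types" - this is FALSE (a lie) because Henry is a knave and Tara is a knave.
- Tara (knave) says "Henry and I are different types" - this is FALSE (a lie) because Tara is a knave and Henry is a knave.
- Maya (knight) says "At least one of us is a knave" - this is TRUE because Henry and Tara are knaves.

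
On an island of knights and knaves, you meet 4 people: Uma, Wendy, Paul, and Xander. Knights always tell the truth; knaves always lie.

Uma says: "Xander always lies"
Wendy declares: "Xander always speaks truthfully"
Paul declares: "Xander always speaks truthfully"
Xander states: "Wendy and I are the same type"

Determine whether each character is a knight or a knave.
Uma is a knave.
Wendy is a knight.
Paul is a knight.
Xander is a knight.

Verification:
- Uma (knave) says "Xander always lies" - this is FALSE (a lie) because Xander is a knight.
- Wendy (knight) says "Xander always speaks truthfully" - this is TRUE because Xander is a knight.
- Paul (knight) says "Xander always speaks truthfully" - this is TRUE because Xander is a knight.
- Xander (knight) says "Wendy and I are the same type" - this is TRUE because Xander is a knight and Wendy is a knight.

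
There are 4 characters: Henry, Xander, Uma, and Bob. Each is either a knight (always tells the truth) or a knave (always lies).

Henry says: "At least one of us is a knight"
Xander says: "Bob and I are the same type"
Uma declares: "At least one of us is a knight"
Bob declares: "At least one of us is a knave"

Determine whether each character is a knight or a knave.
Henry is a knight.
Xander is a knave.
Uma is a knight.
Bob is a knight.

Verification:
- Henry (knight) says "At least one of us is a knight" - this is TRUE because Henry, Uma, and Bob are knights.
- Xander (knave) says "Bob and I are the same type" - this is FALSE (a lie) because Xander is a knave and Bob is a knight.
- Uma (knight) says "At least one of us is a knight" - this is TRUE because Henry, Uma, and Bob are knights.
- Bob (knight) says "At least one of us is a knave" - this is TRUE because Xander is a knave.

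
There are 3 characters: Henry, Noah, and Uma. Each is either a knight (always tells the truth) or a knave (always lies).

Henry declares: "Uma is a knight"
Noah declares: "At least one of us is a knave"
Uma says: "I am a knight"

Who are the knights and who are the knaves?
Henry is a knave.
Noah is a knight.
Uma is a knave.

Verification:
- Henry (knave) says "Uma is a knight" - this is FALSE (a lie) because Uma is a knave.
- Noah (knight) says "At least one of us is a knave" - this is TRUE because Henry and Uma are knaves.
- Uma (knave) says "I am a knight" - this is FALSE (a lie) because Uma is a knave.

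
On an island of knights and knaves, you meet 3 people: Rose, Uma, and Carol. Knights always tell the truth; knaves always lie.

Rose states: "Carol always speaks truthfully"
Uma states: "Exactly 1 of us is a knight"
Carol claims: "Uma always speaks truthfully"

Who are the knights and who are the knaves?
Rose is a knave.
Uma is a knave.
Carol is a knave.

Verification:
- Rose (knave) says "Carol always speaks truthfully" - this is FALSE (a lie) because Carol is a knave.
- Uma (knave) says "Exactly 1 of us is a knight" - this is FALSE (a lie) because there are 0 knights.
- Carol (knave) says "Uma always speaks truthfully" - this is FALSE (a lie) because Uma is a knave.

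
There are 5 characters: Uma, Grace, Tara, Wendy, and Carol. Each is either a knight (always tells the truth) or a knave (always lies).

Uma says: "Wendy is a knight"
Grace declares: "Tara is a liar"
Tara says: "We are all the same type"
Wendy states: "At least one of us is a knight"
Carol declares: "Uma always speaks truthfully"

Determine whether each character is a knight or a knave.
Uma is a knight.
Grace is a knight.
Tara is a knave.
Wendy is a knight.
Carol is a knight.

Verification:
- Uma (knight) says "Wendy is a knight" - this is TRUE because Wendy is a knight.
- Grace (knight) says "Tara is a liar" - this is TRUE because Tara is a knave.
- Tara (knave) says "We are all the same type" - this is FALSE (a lie) because Uma, Grace, Wendy, and Carol are knights and Tara is a knave.
- Wendy (knight) says "At least one of us is a knight" - this is TRUE because Uma, Grace, Wendy, and Carol are knights.
- Carol (knight) says "Uma always speaks truthfully" - this is TRUE because Uma is a knight.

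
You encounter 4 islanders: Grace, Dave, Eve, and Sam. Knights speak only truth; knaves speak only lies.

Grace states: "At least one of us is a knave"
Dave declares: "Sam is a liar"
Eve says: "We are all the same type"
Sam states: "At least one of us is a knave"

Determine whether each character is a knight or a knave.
Grace is a knight.
Dave is a knave.
Eve is a knave.
Sam is a knight.

Verification:
- Grace (knight) says "At least one of us is a knave" - this is TRUE because Dave and Eve are knaves.
- Dave (knave) says "Sam is a liar" - this is FALSE (a lie) because Sam is a knight.
- Eve (knave) says "We are all the same type" - this is FALSE (a lie) because Grace and Sam are knights and Dave and Eve are knaves.
- Sam (knight) says "At least one of us is a knave" - this is TRUE because Dave and Eve are knaves.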